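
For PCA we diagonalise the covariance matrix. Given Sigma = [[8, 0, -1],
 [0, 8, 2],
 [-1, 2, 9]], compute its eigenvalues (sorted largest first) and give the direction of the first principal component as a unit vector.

Step 1 — characteristic polynomial p(λ) = det(λI - Sigma) = λ³ - tr·λ² + c_1·λ - det, where tr = trace, c_1 = sum of the principal 2×2 minors, det = det(Sigma):
  tr = 8 + 8 + 9 = 25,
  c_1 = (8·8 - (0)²) + (8·9 - (-1)²) + (8·9 - (2)²) = 64 + 71 + 68 = 203,
  det = 8·(8·9 - (2)²) - (0)·((0)·9 - (2)·(-1)) + (-1)·((0)·(2) - 8·(-1)) = 8·(68) - (0)·(2) + (-1)·(8) = 536.
  So p(λ) = λ³ - 25λ² + 203λ - 536.
Step 2 — look for an integer root (rational root theorem: any rational root is an integer divisor of 536). Testing λ = 8:
  p(8) = 512 - 1600 + 1624 - 536 = 0  ✓
  Dividing out (λ - 8): p(λ) = (λ - 8)(λ² - 17λ + 67).
Step 3 — remaining eigenvalues from the quadratic λ² - 17λ + 67 = 0:
  Δ = 17² - 4·67 = 289 - 268 = 21,  λ = (17 ± √21)/2 = (17 ± 4.5826)/2 ≈ 10.7913 or 6.2087.
  Sorted: λ_1 = 10.7913,  λ_2 = 8,  λ_3 = 6.2087  (check: sum = 25 = tr ✓).

Step 4 — unit eigenvector for λ_1 ≈ 10.7913: v spans the null space of (Sigma - λ_1 I), whose rows are
  r_1 = (-2.7913, 0, -1),  r_2 = (0, -2.7913, 2),  r_3 = (-1, 2, -1.7913).
  v is orthogonal to every row, so take v ∝ r_1 × r_2 = ((0)·(2) - (-1)·(-2.7913), (-1)·(0) - (-2.7913)·(2), (-2.7913)·(-2.7913) - (0)·(0)) ≈ (-2.7913, 5.5826, 7.7913).
  Rescale (multiply by -1 so the first nonzero entry is positive): u = (2.7913, -5.5826, -7.7913).
  ||u|| = √((2.7913)² + (-5.5826)² + (-7.7913)²) = √(99.6606) ≈ 9.983,  v_1 = u/||u|| ≈ (0.2796, -0.5592, -0.7805) (||v_1|| = 1).

λ_1 = 10.7913,  λ_2 = 8,  λ_3 = 6.2087;  v_1 ≈ (0.2796, -0.5592, -0.7805)


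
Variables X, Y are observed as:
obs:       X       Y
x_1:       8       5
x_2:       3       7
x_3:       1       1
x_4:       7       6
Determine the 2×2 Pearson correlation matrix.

Step 1 — column means:
  mean(X) = (8 + 3 + 1 + 7) / 4 = 19/4 = 4.75
  mean(Y) = (5 + 7 + 1 + 6) / 4 = 19/4 = 4.75

Step 2 — sample variances and covariances s[i,j] = (1/(n-1)) · Σ_k (x_{k,i} - mean_i) · (x_{k,j} - mean_j), with n-1 = 3:
  s[X,X] = ((3.25)·(3.25) + (-1.75)·(-1.75) + (-3.75)·(-3.75) + (2.25)·(2.25)) / 3 = 32.75/3 = 10.9167
  s[X,Y] = ((3.25)·(0.25) + (-1.75)·(2.25) + (-3.75)·(-3.75) + (2.25)·(1.25)) / 3 = 13.75/3 = 4.5833
  s[Y,Y] = ((0.25)·(0.25) + (2.25)·(2.25) + (-3.75)·(-3.75) + (1.25)·(1.25)) / 3 = 20.75/3 = 6.9167
  Sample standard deviations s_i = √(s[i,i]):
  s(X) = √(10.9167) = 3.304
  s(Y) = √(6.9167) = 2.63

Step 3 — r_{ij} = s_{ij} / (s_i · s_j):
  r[X,X] = 1 (diagonal).
  r[X,Y] = 4.5833 / (3.304 · 2.63) = 4.5833 / 8.6895 = 0.5275
  r[Y,Y] = 1 (diagonal).

R is symmetric with unit diagonal. Assembling:

R = [[1, 0.5275],
 [0.5275, 1]]


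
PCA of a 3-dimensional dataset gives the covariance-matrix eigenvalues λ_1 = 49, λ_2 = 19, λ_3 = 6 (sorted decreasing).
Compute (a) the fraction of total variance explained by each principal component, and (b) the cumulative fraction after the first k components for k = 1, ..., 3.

Step 1 — total variance = trace(Sigma) = Σ λ_i = 49 + 19 + 6 = 74.

Step 2 — fraction explained by component i = λ_i / Σ λ:
  PC1: 49/74 = 0.6622
  PC2: 19/74 = 0.2568
  PC3: 6/74 = 0.0811

Step 3 — cumulative fraction after k components = (λ_1 + ... + λ_k) / Σ λ:
  k = 1: 49/74 = 0.6622
  k = 2: (49 + 19)/74 = 68/74 = 0.9189
  k = 3: (49 + 19 + 6)/74 = 74/74 = 1

Summary (fraction, with percent):

explained: PC1 0.6622 (66.22%), PC2 0.2568 (25.68%), PC3 0.0811 (8.11%);  cumulative: 0.6622, 0.9189, 1


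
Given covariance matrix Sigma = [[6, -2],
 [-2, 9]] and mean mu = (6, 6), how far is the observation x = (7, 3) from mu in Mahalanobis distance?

Step 1 — centre the observation: (x - mu) = (1, -3).

Step 2 — invert Sigma. det(Sigma) = 6·9 - (-2)² = 50.
  Sigma^{-1} = (1/det) · [[d, -b], [-b, a]] = [[0.18, 0.04],
 [0.04, 0.12]].

Step 3 — form the quadratic (x - mu)^T · Sigma^{-1} · (x - mu):
  Sigma^{-1} · (x - mu) = (0.06, -0.32).
  (x - mu)^T · [Sigma^{-1} · (x - mu)] = (1)·(0.06) + (-3)·(-0.32) = 1.02.

Step 4 — take square root: d = √(1.02) ≈ 1.01.

d(x, mu) = √(1.02) ≈ 1.01


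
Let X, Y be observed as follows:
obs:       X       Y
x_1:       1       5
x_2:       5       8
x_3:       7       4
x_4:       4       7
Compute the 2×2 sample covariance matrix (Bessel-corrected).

Step 1 — column means:
  mean(X) = (1 + 5 + 7 + 4) / 4 = 17/4 = 4.25
  mean(Y) = (5 + 8 + 4 + 7) / 4 = 24/4 = 6

Step 2 — sample covariance S[i,j] = (1/(n-1)) · Σ_k (x_{k,i} - mean_i) · (x_{k,j} - mean_j), with n-1 = 3.
  S[X,X] = ((-3.25)·(-3.25) + (0.75)·(0.75) + (2.75)·(2.75) + (-0.25)·(-0.25)) / 3 = 18.75/3 = 6.25
  S[X,Y] = ((-3.25)·(-1) + (0.75)·(2) + (2.75)·(-2) + (-0.25)·(1)) / 3 = -1/3 = -0.3333
  S[Y,Y] = ((-1)·(-1) + (2)·(2) + (-2)·(-2) + (1)·(1)) / 3 = 10/3 = 3.3333

S is symmetric (S[j,i] = S[i,j]). Assembling:

S = [[6.25, -0.3333],
 [-0.3333, 3.3333]]


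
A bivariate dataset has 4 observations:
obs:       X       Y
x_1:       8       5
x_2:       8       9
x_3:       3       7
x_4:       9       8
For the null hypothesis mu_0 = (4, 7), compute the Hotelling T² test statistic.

Step 1 — sample mean vector:
  mean(X) = (8 + 8 + 3 + 9) / 4 = 28/4 = 7
  mean(Y) = (5 + 9 + 7 + 8) / 4 = 29/4 = 7.25
  x̄ = (7, 7.25),  deviation x̄ - mu_0 = (7, 7.25) - (4, 7) = (3, 0.25).

Step 2 — sample covariance matrix, S[i,j] = (1/(n-1)) · Σ_k (x_{k,i} - mean_i) · (x_{k,j} - mean_j), divisor n-1 = 3:
  S[X,X] = ((1)·(1) + (1)·(1) + (-4)·(-4) + (2)·(2)) / 3 = 22/3 = 7.3333
  S[X,Y] = ((1)·(-2.25) + (1)·(1.75) + (-4)·(-0.25) + (2)·(0.75)) / 3 = 2/3 = 0.6667
  S[Y,Y] = ((-2.25)·(-2.25) + (1.75)·(1.75) + (-0.25)·(-0.25) + (0.75)·(0.75)) / 3 = 8.75/3 = 2.9167
  S = [[7.3333, 0.6667],
 [0.6667, 2.9167]].

Step 3 — invert S. det(S) = 7.3333·2.9167 - (0.6667)² = 20.9444.
  S^{-1} = (1/det) · [[d, -b], [-b, a]] = [[0.1393, -0.0318],
 [-0.0318, 0.3501]].

Step 4 — quadratic form (x̄ - mu_0)^T · S^{-1} · (x̄ - mu_0):
  S^{-1} · (x̄ - mu_0) = (0.4098, -0.008),
  (x̄ - mu_0)^T · [...] = (3)·(0.4098) + (0.25)·(-0.008) = 1.2275.

Step 5 — scale by n: T² = 4 · 1.2275 = 4.9098.

T² ≈ 4.9098


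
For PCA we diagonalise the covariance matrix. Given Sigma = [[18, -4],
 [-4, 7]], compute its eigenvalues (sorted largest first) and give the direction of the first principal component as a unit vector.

Step 1 — characteristic polynomial of 2×2 Sigma:
  det(Sigma - λI) = λ² - trace · λ + det = 0.
  trace = 18 + 7 = 25, det = 18·7 - (-4)² = 110.
Step 2 — discriminant:
  Δ = trace² - 4·det = 625 - 440 = 185.
Step 3 — eigenvalues:
  λ = (trace ± √Δ)/2 = (25 ± 13.6015)/2,
  λ_1 = 19.3007,  λ_2 = 5.6993.

Step 4 — unit eigenvector for λ_1: solve (Sigma - λ_1 I)v = 0. First row:
  (18 - 19.3007)·v_x + (-4)·v_y = 0, i.e. (-1.3007)·v_x + (-4)·v_y = 0,
  so v ∝ (b, λ_1 - a) = (-4, 1.3007); multiply by -1 so the first entry is positive: u = (4, -1.3007).
  ||u|| = √((4)² + (-1.3007)²) = √(17.6919) ≈ 4.2062,
  v_1 = u/||u|| ≈ (0.951, -0.3092) (||v_1|| = 1).

λ_1 = 19.3007,  λ_2 = 5.6993;  v_1 ≈ (0.951, -0.3092)


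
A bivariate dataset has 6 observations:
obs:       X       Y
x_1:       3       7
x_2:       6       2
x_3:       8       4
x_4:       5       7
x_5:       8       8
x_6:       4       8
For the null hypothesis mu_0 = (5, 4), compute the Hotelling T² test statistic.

Step 1 — sample mean vector:
  mean(X) = (3 + 6 + 8 + 5 + 8 + 4) / 6 = 34/6 = 5.6667
  mean(Y) = (7 + 2 + 4 + 7 + 8 + 8) / 6 = 36/6 = 6
  x̄ = (5.6667, 6),  deviation x̄ - mu_0 = (5.6667, 6) - (5, 4) = (0.6667, 2).

Step 2 — sample covariance matrix, S[i,j] = (1/(n-1)) · Σ_k (x_{k,i} - mean_i) · (x_{k,j} - mean_j), divisor n-1 = 5:
  S[X,X] = ((-2.6667)·(-2.6667) + (0.3333)·(0.3333) + (2.3333)·(2.3333) + (-0.6667)·(-0.6667) + (2.3333)·(2.3333) + (-1.6667)·(-1.6667)) / 5 = 21.3333/5 = 4.2667
  S[X,Y] = ((-2.6667)·(1) + (0.3333)·(-4) + (2.3333)·(-2) + (-0.6667)·(1) + (2.3333)·(2) + (-1.6667)·(2)) / 5 = -8/5 = -1.6
  S[Y,Y] = ((1)·(1) + (-4)·(-4) + (-2)·(-2) + (1)·(1) + (2)·(2) + (2)·(2)) / 5 = 30/5 = 6
  S = [[4.2667, -1.6],
 [-1.6, 6]].

Step 3 — invert S. det(S) = 4.2667·6 - (-1.6)² = 23.04.
  S^{-1} = (1/det) · [[d, -b], [-b, a]] = [[0.2604, 0.0694],
 [0.0694, 0.1852]].

Step 4 — quadratic form (x̄ - mu_0)^T · S^{-1} · (x̄ - mu_0):
  S^{-1} · (x̄ - mu_0) = (0.3125, 0.4167),
  (x̄ - mu_0)^T · [...] = (0.6667)·(0.3125) + (2)·(0.4167) = 1.0417.

Step 5 — scale by n: T² = 6 · 1.0417 = 6.25.

T² ≈ 6.25


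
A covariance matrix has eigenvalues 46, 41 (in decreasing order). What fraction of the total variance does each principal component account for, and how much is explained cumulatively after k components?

Step 1 — total variance = trace(Sigma) = Σ λ_i = 46 + 41 = 87.

Step 2 — fraction explained by component i = λ_i / Σ λ:
  PC1: 46/87 = 0.5287
  PC2: 41/87 = 0.4713

Step 3 — cumulative fraction after k components = (λ_1 + ... + λ_k) / Σ λ:
  k = 1: 46/87 = 0.5287
  k = 2: (46 + 41)/87 = 87/87 = 1

Summary (fraction, with percent):

explained: PC1 0.5287 (52.87%), PC2 0.4713 (47.13%);  cumulative: 0.5287, 1


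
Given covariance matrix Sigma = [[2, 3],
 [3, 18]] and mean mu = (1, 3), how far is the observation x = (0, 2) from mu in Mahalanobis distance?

Step 1 — centre the observation: (x - mu) = (-1, -1).

Step 2 — invert Sigma. det(Sigma) = 2·18 - (3)² = 27.
  Sigma^{-1} = (1/det) · [[d, -b], [-b, a]] = [[0.6667, -0.1111],
 [-0.1111, 0.0741]].

Step 3 — form the quadratic (x - mu)^T · Sigma^{-1} · (x - mu):
  Sigma^{-1} · (x - mu) = (-0.5556, 0.037).
  (x - mu)^T · [Sigma^{-1} · (x - mu)] = (-1)·(-0.5556) + (-1)·(0.037) = 0.5185.

Step 4 — take square root: d = √(0.5185) ≈ 0.7201.

d(x, mu) = √(0.5185) ≈ 0.7201


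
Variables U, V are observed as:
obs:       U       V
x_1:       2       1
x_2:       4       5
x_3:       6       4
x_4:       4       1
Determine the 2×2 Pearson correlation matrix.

Step 1 — column means:
  mean(U) = (2 + 4 + 6 + 4) / 4 = 16/4 = 4
  mean(V) = (1 + 5 + 4 + 1) / 4 = 11/4 = 2.75

Step 2 — sample variances and covariances s[i,j] = (1/(n-1)) · Σ_k (x_{k,i} - mean_i) · (x_{k,j} - mean_j), with n-1 = 3:
  s[U,U] = ((-2)·(-2) + (0)·(0) + (2)·(2) + (0)·(0)) / 3 = 8/3 = 2.6667
  s[U,V] = ((-2)·(-1.75) + (0)·(2.25) + (2)·(1.25) + (0)·(-1.75)) / 3 = 6/3 = 2
  s[V,V] = ((-1.75)·(-1.75) + (2.25)·(2.25) + (1.25)·(1.25) + (-1.75)·(-1.75)) / 3 = 12.75/3 = 4.25
  Sample standard deviations s_i = √(s[i,i]):
  s(U) = √(2.6667) = 1.633
  s(V) = √(4.25) = 2.0616

Step 3 — r_{ij} = s_{ij} / (s_i · s_j):
  r[U,U] = 1 (diagonal).
  r[U,V] = 2 / (1.633 · 2.0616) = 2 / 3.3665 = 0.5941
  r[V,V] = 1 (diagonal).

R is symmetric with unit diagonal. Assembling:

R = [[1, 0.5941],
 [0.5941, 1]]


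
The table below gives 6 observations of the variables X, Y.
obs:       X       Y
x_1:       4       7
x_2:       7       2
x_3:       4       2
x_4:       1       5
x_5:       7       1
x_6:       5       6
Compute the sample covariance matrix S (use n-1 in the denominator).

Step 1 — column means:
  mean(X) = (4 + 7 + 4 + 1 + 7 + 5) / 6 = 28/6 = 4.6667
  mean(Y) = (7 + 2 + 2 + 5 + 1 + 6) / 6 = 23/6 = 3.8333

Step 2 — sample covariance S[i,j] = (1/(n-1)) · Σ_k (x_{k,i} - mean_i) · (x_{k,j} - mean_j), with n-1 = 5.
  S[X,X] = ((-0.6667)·(-0.6667) + (2.3333)·(2.3333) + (-0.6667)·(-0.6667) + (-3.6667)·(-3.6667) + (2.3333)·(2.3333) + (0.3333)·(0.3333)) / 5 = 25.3333/5 = 5.0667
  S[X,Y] = ((-0.6667)·(3.1667) + (2.3333)·(-1.8333) + (-0.6667)·(-1.8333) + (-3.6667)·(1.1667) + (2.3333)·(-2.8333) + (0.3333)·(2.1667)) / 5 = -15.3333/5 = -3.0667
  S[Y,Y] = ((3.1667)·(3.1667) + (-1.8333)·(-1.8333) + (-1.8333)·(-1.8333) + (1.1667)·(1.1667) + (-2.8333)·(-2.8333) + (2.1667)·(2.1667)) / 5 = 30.8333/5 = 6.1667

S is symmetric (S[j,i] = S[i,j]). Assembling:

S = [[5.0667, -3.0667],
 [-3.0667, 6.1667]]


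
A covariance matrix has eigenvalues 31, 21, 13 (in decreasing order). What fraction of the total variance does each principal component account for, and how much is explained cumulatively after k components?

Step 1 — total variance = trace(Sigma) = Σ λ_i = 31 + 21 + 13 = 65.

Step 2 — fraction explained by component i = λ_i / Σ λ:
  PC1: 31/65 = 0.4769
  PC2: 21/65 = 0.3231
  PC3: 13/65 = 0.2

Step 3 — cumulative fraction after k components = (λ_1 + ... + λ_k) / Σ λ:
  k = 1: 31/65 = 0.4769
  k = 2: (31 + 21)/65 = 52/65 = 0.8
  k = 3: (31 + 21 + 13)/65 = 65/65 = 1

Summary (fraction, with percent):

explained: PC1 0.4769 (47.69%), PC2 0.3231 (32.31%), PC3 0.2 (20%);  cumulative: 0.4769, 0.8, 1


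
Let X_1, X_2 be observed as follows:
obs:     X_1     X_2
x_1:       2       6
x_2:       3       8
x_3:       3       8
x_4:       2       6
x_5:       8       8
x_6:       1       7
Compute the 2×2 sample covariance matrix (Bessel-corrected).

Step 1 — column means:
  mean(X_1) = (2 + 3 + 3 + 2 + 8 + 1) / 6 = 19/6 = 3.1667
  mean(X_2) = (6 + 8 + 8 + 6 + 8 + 7) / 6 = 43/6 = 7.1667

Step 2 — sample covariance S[i,j] = (1/(n-1)) · Σ_k (x_{k,i} - mean_i) · (x_{k,j} - mean_j), with n-1 = 5.
  S[X_1,X_1] = ((-1.1667)·(-1.1667) + (-0.1667)·(-0.1667) + (-0.1667)·(-0.1667) + (-1.1667)·(-1.1667) + (4.8333)·(4.8333) + (-2.1667)·(-2.1667)) / 5 = 30.8333/5 = 6.1667
  S[X_1,X_2] = ((-1.1667)·(-1.1667) + (-0.1667)·(0.8333) + (-0.1667)·(0.8333) + (-1.1667)·(-1.1667) + (4.8333)·(0.8333) + (-2.1667)·(-0.1667)) / 5 = 6.8333/5 = 1.3667
  S[X_2,X_2] = ((-1.1667)·(-1.1667) + (0.8333)·(0.8333) + (0.8333)·(0.8333) + (-1.1667)·(-1.1667) + (0.8333)·(0.8333) + (-0.1667)·(-0.1667)) / 5 = 4.8333/5 = 0.9667

S is symmetric (S[j,i] = S[i,j]). Assembling:

S = [[6.1667, 1.3667],
 [1.3667, 0.9667]]


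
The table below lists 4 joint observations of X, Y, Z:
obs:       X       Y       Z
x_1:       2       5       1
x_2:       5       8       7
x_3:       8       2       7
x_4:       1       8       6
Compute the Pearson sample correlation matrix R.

Step 1 — column means:
  mean(X) = (2 + 5 + 8 + 1) / 4 = 16/4 = 4
  mean(Y) = (5 + 8 + 2 + 8) / 4 = 23/4 = 5.75
  mean(Z) = (1 + 7 + 7 + 6) / 4 = 21/4 = 5.25

Step 2 — sample variances and covariances s[i,j] = (1/(n-1)) · Σ_k (x_{k,i} - mean_i) · (x_{k,j} - mean_j), with n-1 = 3:
  s[X,X] = ((-2)·(-2) + (1)·(1) + (4)·(4) + (-3)·(-3)) / 3 = 30/3 = 10
  s[X,Y] = ((-2)·(-0.75) + (1)·(2.25) + (4)·(-3.75) + (-3)·(2.25)) / 3 = -18/3 = -6
  s[X,Z] = ((-2)·(-4.25) + (1)·(1.75) + (4)·(1.75) + (-3)·(0.75)) / 3 = 15/3 = 5
  s[Y,Y] = ((-0.75)·(-0.75) + (2.25)·(2.25) + (-3.75)·(-3.75) + (2.25)·(2.25)) / 3 = 24.75/3 = 8.25
  s[Y,Z] = ((-0.75)·(-4.25) + (2.25)·(1.75) + (-3.75)·(1.75) + (2.25)·(0.75)) / 3 = 2.25/3 = 0.75
  s[Z,Z] = ((-4.25)·(-4.25) + (1.75)·(1.75) + (1.75)·(1.75) + (0.75)·(0.75)) / 3 = 24.75/3 = 8.25
  Sample standard deviations s_i = √(s[i,i]):
  s(X) = √(10) = 3.1623
  s(Y) = √(8.25) = 2.8723
  s(Z) = √(8.25) = 2.8723

Step 3 — r_{ij} = s_{ij} / (s_i · s_j):
  r[X,X] = 1 (diagonal).
  r[X,Y] = -6 / (3.1623 · 2.8723) = -6 / 9.083 = -0.6606
  r[X,Z] = 5 / (3.1623 · 2.8723) = 5 / 9.083 = 0.5505
  r[Y,Y] = 1 (diagonal).
  r[Y,Z] = 0.75 / (2.8723 · 2.8723) = 0.75 / 8.25 = 0.0909
  r[Z,Z] = 1 (diagonal).

R is symmetric with unit diagonal. Assembling:

R = [[1, -0.6606, 0.5505],
 [-0.6606, 1, 0.0909],
 [0.5505, 0.0909, 1]]


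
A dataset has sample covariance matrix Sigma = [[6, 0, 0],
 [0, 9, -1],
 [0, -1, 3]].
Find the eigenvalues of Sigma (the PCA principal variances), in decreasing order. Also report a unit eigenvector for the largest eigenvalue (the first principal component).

Step 1 — characteristic polynomial p(λ) = det(λI - Sigma) = λ³ - tr·λ² + c_1·λ - det, where tr = trace, c_1 = sum of the principal 2×2 minors, det = det(Sigma):
  tr = 6 + 9 + 3 = 18,
  c_1 = (6·9 - (0)²) + (6·3 - (0)²) + (9·3 - (-1)²) = 54 + 18 + 26 = 98,
  det = 6·(9·3 - (-1)²) - (0)·((0)·3 - (-1)·(0)) + (0)·((0)·(-1) - 9·(0)) = 6·(26) - (0)·(0) + (0)·(0) = 156.
  So p(λ) = λ³ - 18λ² + 98λ - 156.
Step 2 — look for an integer root (rational root theorem: any rational root is an integer divisor of 156). Testing λ = 6:
  p(6) = 216 - 648 + 588 - 156 = 0  ✓
  Dividing out (λ - 6): p(λ) = (λ - 6)(λ² - 12λ + 26).
Step 3 — remaining eigenvalues from the quadratic λ² - 12λ + 26 = 0:
  Δ = 12² - 4·26 = 144 - 104 = 40,  λ = (12 ± √40)/2 = (12 ± 6.3246)/2 ≈ 9.1623 or 2.8377.
  Sorted: λ_1 = 9.1623,  λ_2 = 6,  λ_3 = 2.8377  (check: sum = 18 = tr ✓).

Step 4 — unit eigenvector for λ_1 ≈ 9.1623: v spans the null space of (Sigma - λ_1 I), whose rows are
  r_1 = (-3.1623, 0, 0),  r_2 = (0, -0.1623, -1),  r_3 = (0, -1, -6.1623).
  v is orthogonal to every row, so take v ∝ r_1 × r_2 = ((0)·(-1) - (0)·(-0.1623), (0)·(0) - (-3.1623)·(-1), (-3.1623)·(-0.1623) - (0)·(0)) ≈ (0, -3.1623, 0.5132).
  Rescale (multiply by -1 so the first nonzero entry is positive): u = (0, 3.1623, -0.5132).
  ||u|| = √((0)² + (3.1623)² + (-0.5132)²) = √(10.2633) ≈ 3.2036,  v_1 = u/||u|| ≈ (0, 0.9871, -0.1602) (||v_1|| = 1).

λ_1 = 9.1623,  λ_2 = 6,  λ_3 = 2.8377;  v_1 ≈ (0, 0.9871, -0.1602)


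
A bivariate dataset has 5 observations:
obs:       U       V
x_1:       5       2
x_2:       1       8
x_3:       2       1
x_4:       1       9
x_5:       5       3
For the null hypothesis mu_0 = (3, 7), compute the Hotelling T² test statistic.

Step 1 — sample mean vector:
  mean(U) = (5 + 1 + 2 + 1 + 5) / 5 = 14/5 = 2.8
  mean(V) = (2 + 8 + 1 + 9 + 3) / 5 = 23/5 = 4.6
  x̄ = (2.8, 4.6),  deviation x̄ - mu_0 = (2.8, 4.6) - (3, 7) = (-0.2, -2.4).

Step 2 — sample covariance matrix, S[i,j] = (1/(n-1)) · Σ_k (x_{k,i} - mean_i) · (x_{k,j} - mean_j), divisor n-1 = 4:
  S[U,U] = ((2.2)·(2.2) + (-1.8)·(-1.8) + (-0.8)·(-0.8) + (-1.8)·(-1.8) + (2.2)·(2.2)) / 4 = 16.8/4 = 4.2
  S[U,V] = ((2.2)·(-2.6) + (-1.8)·(3.4) + (-0.8)·(-3.6) + (-1.8)·(4.4) + (2.2)·(-1.6)) / 4 = -20.4/4 = -5.1
  S[V,V] = ((-2.6)·(-2.6) + (3.4)·(3.4) + (-3.6)·(-3.6) + (4.4)·(4.4) + (-1.6)·(-1.6)) / 4 = 53.2/4 = 13.3
  S = [[4.2, -5.1],
 [-5.1, 13.3]].

Step 3 — invert S. det(S) = 4.2·13.3 - (-5.1)² = 29.85.
  S^{-1} = (1/det) · [[d, -b], [-b, a]] = [[0.4456, 0.1709],
 [0.1709, 0.1407]].

Step 4 — quadratic form (x̄ - mu_0)^T · S^{-1} · (x̄ - mu_0):
  S^{-1} · (x̄ - mu_0) = (-0.4992, -0.3719),
  (x̄ - mu_0)^T · [...] = (-0.2)·(-0.4992) + (-2.4)·(-0.3719) = 0.9923.

Step 5 — scale by n: T² = 5 · 0.9923 = 4.9615.

T² ≈ 4.9615


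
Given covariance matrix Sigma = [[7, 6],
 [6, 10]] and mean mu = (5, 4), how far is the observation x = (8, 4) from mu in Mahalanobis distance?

Step 1 — centre the observation: (x - mu) = (3, 0).

Step 2 — invert Sigma. det(Sigma) = 7·10 - (6)² = 34.
  Sigma^{-1} = (1/det) · [[d, -b], [-b, a]] = [[0.2941, -0.1765],
 [-0.1765, 0.2059]].

Step 3 — form the quadratic (x - mu)^T · Sigma^{-1} · (x - mu):
  Sigma^{-1} · (x - mu) = (0.8824, -0.5294).
  (x - mu)^T · [Sigma^{-1} · (x - mu)] = (3)·(0.8824) + (0)·(-0.5294) = 2.6471.

Step 4 — take square root: d = √(2.6471) ≈ 1.627.

d(x, mu) = √(2.6471) ≈ 1.627


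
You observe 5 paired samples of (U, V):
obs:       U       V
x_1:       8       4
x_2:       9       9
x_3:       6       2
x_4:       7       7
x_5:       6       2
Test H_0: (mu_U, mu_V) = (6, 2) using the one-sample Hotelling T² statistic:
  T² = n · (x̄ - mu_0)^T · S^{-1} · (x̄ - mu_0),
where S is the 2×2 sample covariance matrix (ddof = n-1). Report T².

Step 1 — sample mean vector:
  mean(U) = (8 + 9 + 6 + 7 + 6) / 5 = 36/5 = 7.2
  mean(V) = (4 + 9 + 2 + 7 + 2) / 5 = 24/5 = 4.8
  x̄ = (7.2, 4.8),  deviation x̄ - mu_0 = (7.2, 4.8) - (6, 2) = (1.2, 2.8).

Step 2 — sample covariance matrix, S[i,j] = (1/(n-1)) · Σ_k (x_{k,i} - mean_i) · (x_{k,j} - mean_j), divisor n-1 = 4:
  S[U,U] = ((0.8)·(0.8) + (1.8)·(1.8) + (-1.2)·(-1.2) + (-0.2)·(-0.2) + (-1.2)·(-1.2)) / 4 = 6.8/4 = 1.7
  S[U,V] = ((0.8)·(-0.8) + (1.8)·(4.2) + (-1.2)·(-2.8) + (-0.2)·(2.2) + (-1.2)·(-2.8)) / 4 = 13.2/4 = 3.3
  S[V,V] = ((-0.8)·(-0.8) + (4.2)·(4.2) + (-2.8)·(-2.8) + (2.2)·(2.2) + (-2.8)·(-2.8)) / 4 = 38.8/4 = 9.7
  S = [[1.7, 3.3],
 [3.3, 9.7]].

Step 3 — invert S. det(S) = 1.7·9.7 - (3.3)² = 5.6.
  S^{-1} = (1/det) · [[d, -b], [-b, a]] = [[1.7321, -0.5893],
 [-0.5893, 0.3036]].

Step 4 — quadratic form (x̄ - mu_0)^T · S^{-1} · (x̄ - mu_0):
  S^{-1} · (x̄ - mu_0) = (0.4286, 0.1429),
  (x̄ - mu_0)^T · [...] = (1.2)·(0.4286) + (2.8)·(0.1429) = 0.9143.

Step 5 — scale by n: T² = 5 · 0.9143 = 4.5714.

T² ≈ 4.5714


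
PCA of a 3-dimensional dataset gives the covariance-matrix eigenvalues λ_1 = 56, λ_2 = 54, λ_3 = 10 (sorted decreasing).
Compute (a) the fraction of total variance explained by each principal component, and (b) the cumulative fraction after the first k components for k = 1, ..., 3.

Step 1 — total variance = trace(Sigma) = Σ λ_i = 56 + 54 + 10 = 120.

Step 2 — fraction explained by component i = λ_i / Σ λ:
  PC1: 56/120 = 0.4667
  PC2: 54/120 = 0.45
  PC3: 10/120 = 0.0833

Step 3 — cumulative fraction after k components = (λ_1 + ... + λ_k) / Σ λ:
  k = 1: 56/120 = 0.4667
  k = 2: (56 + 54)/120 = 110/120 = 0.9167
  k = 3: (56 + 54 + 10)/120 = 120/120 = 1

Summary (fraction, with percent):

explained: PC1 0.4667 (46.67%), PC2 0.45 (45%), PC3 0.0833 (8.33%);  cumulative: 0.4667, 0.9167, 1


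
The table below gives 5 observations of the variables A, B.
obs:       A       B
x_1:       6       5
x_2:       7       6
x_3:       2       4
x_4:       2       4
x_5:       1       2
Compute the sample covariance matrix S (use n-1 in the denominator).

Step 1 — column means:
  mean(A) = (6 + 7 + 2 + 2 + 1) / 5 = 18/5 = 3.6
  mean(B) = (5 + 6 + 4 + 4 + 2) / 5 = 21/5 = 4.2

Step 2 — sample covariance S[i,j] = (1/(n-1)) · Σ_k (x_{k,i} - mean_i) · (x_{k,j} - mean_j), with n-1 = 4.
  S[A,A] = ((2.4)·(2.4) + (3.4)·(3.4) + (-1.6)·(-1.6) + (-1.6)·(-1.6) + (-2.6)·(-2.6)) / 4 = 29.2/4 = 7.3
  S[A,B] = ((2.4)·(0.8) + (3.4)·(1.8) + (-1.6)·(-0.2) + (-1.6)·(-0.2) + (-2.6)·(-2.2)) / 4 = 14.4/4 = 3.6
  S[B,B] = ((0.8)·(0.8) + (1.8)·(1.8) + (-0.2)·(-0.2) + (-0.2)·(-0.2) + (-2.2)·(-2.2)) / 4 = 8.8/4 = 2.2

S is symmetric (S[j,i] = S[i,j]). Assembling:

S = [[7.3, 3.6],
 [3.6, 2.2]]


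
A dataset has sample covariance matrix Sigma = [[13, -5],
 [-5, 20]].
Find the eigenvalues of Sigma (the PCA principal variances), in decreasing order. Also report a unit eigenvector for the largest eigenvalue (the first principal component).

Step 1 — characteristic polynomial of 2×2 Sigma:
  det(Sigma - λI) = λ² - trace · λ + det = 0.
  trace = 13 + 20 = 33, det = 13·20 - (-5)² = 235.
Step 2 — discriminant:
  Δ = trace² - 4·det = 1089 - 940 = 149.
Step 3 — eigenvalues:
  λ = (trace ± √Δ)/2 = (33 ± 12.2066)/2,
  λ_1 = 22.6033,  λ_2 = 10.3967.

Step 4 — unit eigenvector for λ_1: solve (Sigma - λ_1 I)v = 0. First row:
  (13 - 22.6033)·v_x + (-5)·v_y = 0, i.e. (-9.6033)·v_x + (-5)·v_y = 0,
  so v ∝ (b, λ_1 - a) = (-5, 9.6033); multiply by -1 so the first entry is positive: u = (5, -9.6033).
  ||u|| = √((5)² + (-9.6033)²) = √(117.2229) ≈ 10.827,
  v_1 = u/||u|| ≈ (0.4618, -0.887) (||v_1|| = 1).

λ_1 = 22.6033,  λ_2 = 10.3967;  v_1 ≈ (0.4618, -0.887)


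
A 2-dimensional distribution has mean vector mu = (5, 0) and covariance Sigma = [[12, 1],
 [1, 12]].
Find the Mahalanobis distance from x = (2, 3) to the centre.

Step 1 — centre the observation: (x - mu) = (-3, 3).

Step 2 — invert Sigma. det(Sigma) = 12·12 - (1)² = 143.
  Sigma^{-1} = (1/det) · [[d, -b], [-b, a]] = [[0.0839, -0.007],
 [-0.007, 0.0839]].

Step 3 — form the quadratic (x - mu)^T · Sigma^{-1} · (x - mu):
  Sigma^{-1} · (x - mu) = (-0.2727, 0.2727).
  (x - mu)^T · [Sigma^{-1} · (x - mu)] = (-3)·(-0.2727) + (3)·(0.2727) = 1.6364.

Step 4 — take square root: d = √(1.6364) ≈ 1.2792.

d(x, mu) = √(1.6364) ≈ 1.2792


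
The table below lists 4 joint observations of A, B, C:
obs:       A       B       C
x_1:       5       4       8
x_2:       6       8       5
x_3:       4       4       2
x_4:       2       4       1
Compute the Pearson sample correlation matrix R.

Step 1 — column means:
  mean(A) = (5 + 6 + 4 + 2) / 4 = 17/4 = 4.25
  mean(B) = (4 + 8 + 4 + 4) / 4 = 20/4 = 5
  mean(C) = (8 + 5 + 2 + 1) / 4 = 16/4 = 4

Step 2 — sample variances and covariances s[i,j] = (1/(n-1)) · Σ_k (x_{k,i} - mean_i) · (x_{k,j} - mean_j), with n-1 = 3:
  s[A,A] = ((0.75)·(0.75) + (1.75)·(1.75) + (-0.25)·(-0.25) + (-2.25)·(-2.25)) / 3 = 8.75/3 = 2.9167
  s[A,B] = ((0.75)·(-1) + (1.75)·(3) + (-0.25)·(-1) + (-2.25)·(-1)) / 3 = 7/3 = 2.3333
  s[A,C] = ((0.75)·(4) + (1.75)·(1) + (-0.25)·(-2) + (-2.25)·(-3)) / 3 = 12/3 = 4
  s[B,B] = ((-1)·(-1) + (3)·(3) + (-1)·(-1) + (-1)·(-1)) / 3 = 12/3 = 4
  s[B,C] = ((-1)·(4) + (3)·(1) + (-1)·(-2) + (-1)·(-3)) / 3 = 4/3 = 1.3333
  s[C,C] = ((4)·(4) + (1)·(1) + (-2)·(-2) + (-3)·(-3)) / 3 = 30/3 = 10
  Sample standard deviations s_i = √(s[i,i]):
  s(A) = √(2.9167) = 1.7078
  s(B) = √(4) = 2
  s(C) = √(10) = 3.1623

Step 3 — r_{ij} = s_{ij} / (s_i · s_j):
  r[A,A] = 1 (diagonal).
  r[A,B] = 2.3333 / (1.7078 · 2) = 2.3333 / 3.4157 = 0.6831
  r[A,C] = 4 / (1.7078 · 3.1623) = 4 / 5.4006 = 0.7407
  r[B,B] = 1 (diagonal).
  r[B,C] = 1.3333 / (2 · 3.1623) = 1.3333 / 6.3246 = 0.2108
  r[C,C] = 1 (diagonal).

R is symmetric with unit diagonal. Assembling:

R = [[1, 0.6831, 0.7407],
 [0.6831, 1, 0.2108],
 [0.7407, 0.2108, 1]]


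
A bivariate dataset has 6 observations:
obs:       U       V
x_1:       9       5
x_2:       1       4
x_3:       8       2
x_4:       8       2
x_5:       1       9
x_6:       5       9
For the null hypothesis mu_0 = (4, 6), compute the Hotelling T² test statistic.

Step 1 — sample mean vector:
  mean(U) = (9 + 1 + 8 + 8 + 1 + 5) / 6 = 32/6 = 5.3333
  mean(V) = (5 + 4 + 2 + 2 + 9 + 9) / 6 = 31/6 = 5.1667
  x̄ = (5.3333, 5.1667),  deviation x̄ - mu_0 = (5.3333, 5.1667) - (4, 6) = (1.3333, -0.8333).

Step 2 — sample covariance matrix, S[i,j] = (1/(n-1)) · Σ_k (x_{k,i} - mean_i) · (x_{k,j} - mean_j), divisor n-1 = 5:
  S[U,U] = ((3.6667)·(3.6667) + (-4.3333)·(-4.3333) + (2.6667)·(2.6667) + (2.6667)·(2.6667) + (-4.3333)·(-4.3333) + (-0.3333)·(-0.3333)) / 5 = 65.3333/5 = 13.0667
  S[U,V] = ((3.6667)·(-0.1667) + (-4.3333)·(-1.1667) + (2.6667)·(-3.1667) + (2.6667)·(-3.1667) + (-4.3333)·(3.8333) + (-0.3333)·(3.8333)) / 5 = -30.3333/5 = -6.0667
  S[V,V] = ((-0.1667)·(-0.1667) + (-1.1667)·(-1.1667) + (-3.1667)·(-3.1667) + (-3.1667)·(-3.1667) + (3.8333)·(3.8333) + (3.8333)·(3.8333)) / 5 = 50.8333/5 = 10.1667
  S = [[13.0667, -6.0667],
 [-6.0667, 10.1667]].

Step 3 — invert S. det(S) = 13.0667·10.1667 - (-6.0667)² = 96.04.
  S^{-1} = (1/det) · [[d, -b], [-b, a]] = [[0.1059, 0.0632],
 [0.0632, 0.1361]].

Step 4 — quadratic form (x̄ - mu_0)^T · S^{-1} · (x̄ - mu_0):
  S^{-1} · (x̄ - mu_0) = (0.0885, -0.0292),
  (x̄ - mu_0)^T · [...] = (1.3333)·(0.0885) + (-0.8333)·(-0.0292) = 0.1423.

Step 5 — scale by n: T² = 6 · 0.1423 = 0.8538.

T² ≈ 0.8538


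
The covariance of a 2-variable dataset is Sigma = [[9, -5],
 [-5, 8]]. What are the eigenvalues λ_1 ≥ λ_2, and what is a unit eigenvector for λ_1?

Step 1 — characteristic polynomial of 2×2 Sigma:
  det(Sigma - λI) = λ² - trace · λ + det = 0.
  trace = 9 + 8 = 17, det = 9·8 - (-5)² = 47.
Step 2 — discriminant:
  Δ = trace² - 4·det = 289 - 188 = 101.
Step 3 — eigenvalues:
  λ = (trace ± √Δ)/2 = (17 ± 10.0499)/2,
  λ_1 = 13.5249,  λ_2 = 3.4751.

Step 4 — unit eigenvector for λ_1: solve (Sigma - λ_1 I)v = 0. First row:
  (9 - 13.5249)·v_x + (-5)·v_y = 0, i.e. (-4.5249)·v_x + (-5)·v_y = 0,
  so v ∝ (b, λ_1 - a) = (-5, 4.5249); multiply by -1 so the first entry is positive: u = (5, -4.5249).
  ||u|| = √((5)² + (-4.5249)²) = √(45.4751) ≈ 6.7435,
  v_1 = u/||u|| ≈ (0.7415, -0.671) (||v_1|| = 1).

λ_1 = 13.5249,  λ_2 = 3.4751;  v_1 ≈ (0.7415, -0.671)


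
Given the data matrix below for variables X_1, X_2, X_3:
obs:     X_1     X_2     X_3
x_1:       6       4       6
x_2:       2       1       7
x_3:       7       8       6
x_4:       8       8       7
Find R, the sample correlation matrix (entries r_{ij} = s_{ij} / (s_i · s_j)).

Step 1 — column means:
  mean(X_1) = (6 + 2 + 7 + 8) / 4 = 23/4 = 5.75
  mean(X_2) = (4 + 1 + 8 + 8) / 4 = 21/4 = 5.25
  mean(X_3) = (6 + 7 + 6 + 7) / 4 = 26/4 = 6.5

Step 2 — sample variances and covariances s[i,j] = (1/(n-1)) · Σ_k (x_{k,i} - mean_i) · (x_{k,j} - mean_j), with n-1 = 3:
  s[X_1,X_1] = ((0.25)·(0.25) + (-3.75)·(-3.75) + (1.25)·(1.25) + (2.25)·(2.25)) / 3 = 20.75/3 = 6.9167
  s[X_1,X_2] = ((0.25)·(-1.25) + (-3.75)·(-4.25) + (1.25)·(2.75) + (2.25)·(2.75)) / 3 = 25.25/3 = 8.4167
  s[X_1,X_3] = ((0.25)·(-0.5) + (-3.75)·(0.5) + (1.25)·(-0.5) + (2.25)·(0.5)) / 3 = -1.5/3 = -0.5
  s[X_2,X_2] = ((-1.25)·(-1.25) + (-4.25)·(-4.25) + (2.75)·(2.75) + (2.75)·(2.75)) / 3 = 34.75/3 = 11.5833
  s[X_2,X_3] = ((-1.25)·(-0.5) + (-4.25)·(0.5) + (2.75)·(-0.5) + (2.75)·(0.5)) / 3 = -1.5/3 = -0.5
  s[X_3,X_3] = ((-0.5)·(-0.5) + (0.5)·(0.5) + (-0.5)·(-0.5) + (0.5)·(0.5)) / 3 = 1/3 = 0.3333
  Sample standard deviations s_i = √(s[i,i]):
  s(X_1) = √(6.9167) = 2.63
  s(X_2) = √(11.5833) = 3.4034
  s(X_3) = √(0.3333) = 0.5774

Step 3 — r_{ij} = s_{ij} / (s_i · s_j):
  r[X_1,X_1] = 1 (diagonal).
  r[X_1,X_2] = 8.4167 / (2.63 · 3.4034) = 8.4167 / 8.9509 = 0.9403
  r[X_1,X_3] = -0.5 / (2.63 · 0.5774) = -0.5 / 1.5184 = -0.3293
  r[X_2,X_2] = 1 (diagonal).
  r[X_2,X_3] = -0.5 / (3.4034 · 0.5774) = -0.5 / 1.965 = -0.2545
  r[X_3,X_3] = 1 (diagonal).

R is symmetric with unit diagonal. Assembling:

R = [[1, 0.9403, -0.3293],
 [0.9403, 1, -0.2545],
 [-0.3293, -0.2545, 1]]


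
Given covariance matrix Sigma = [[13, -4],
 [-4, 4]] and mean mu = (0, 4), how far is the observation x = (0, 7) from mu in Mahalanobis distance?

Step 1 — centre the observation: (x - mu) = (0, 3).

Step 2 — invert Sigma. det(Sigma) = 13·4 - (-4)² = 36.
  Sigma^{-1} = (1/det) · [[d, -b], [-b, a]] = [[0.1111, 0.1111],
 [0.1111, 0.3611]].

Step 3 — form the quadratic (x - mu)^T · Sigma^{-1} · (x - mu):
  Sigma^{-1} · (x - mu) = (0.3333, 1.0833).
  (x - mu)^T · [Sigma^{-1} · (x - mu)] = (0)·(0.3333) + (3)·(1.0833) = 3.25.

Step 4 — take square root: d = √(3.25) ≈ 1.8028.

d(x, mu) = √(3.25) ≈ 1.8028


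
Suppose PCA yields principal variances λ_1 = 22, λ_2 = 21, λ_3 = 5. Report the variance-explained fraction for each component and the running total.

Step 1 — total variance = trace(Sigma) = Σ λ_i = 22 + 21 + 5 = 48.

Step 2 — fraction explained by component i = λ_i / Σ λ:
  PC1: 22/48 = 0.4583
  PC2: 21/48 = 0.4375
  PC3: 5/48 = 0.1042

Step 3 — cumulative fraction after k components = (λ_1 + ... + λ_k) / Σ λ:
  k = 1: 22/48 = 0.4583
  k = 2: (22 + 21)/48 = 43/48 = 0.8958
  k = 3: (22 + 21 + 5)/48 = 48/48 = 1

Summary (fraction, with percent):

explained: PC1 0.4583 (45.83%), PC2 0.4375 (43.75%), PC3 0.1042 (10.42%);  cumulative: 0.4583, 0.8958, 1


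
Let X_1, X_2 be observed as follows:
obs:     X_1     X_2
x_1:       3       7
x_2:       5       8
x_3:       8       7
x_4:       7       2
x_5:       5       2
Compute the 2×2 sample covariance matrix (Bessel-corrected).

Step 1 — column means:
  mean(X_1) = (3 + 5 + 8 + 7 + 5) / 5 = 28/5 = 5.6
  mean(X_2) = (7 + 8 + 7 + 2 + 2) / 5 = 26/5 = 5.2

Step 2 — sample covariance S[i,j] = (1/(n-1)) · Σ_k (x_{k,i} - mean_i) · (x_{k,j} - mean_j), with n-1 = 4.
  S[X_1,X_1] = ((-2.6)·(-2.6) + (-0.6)·(-0.6) + (2.4)·(2.4) + (1.4)·(1.4) + (-0.6)·(-0.6)) / 4 = 15.2/4 = 3.8
  S[X_1,X_2] = ((-2.6)·(1.8) + (-0.6)·(2.8) + (2.4)·(1.8) + (1.4)·(-3.2) + (-0.6)·(-3.2)) / 4 = -4.6/4 = -1.15
  S[X_2,X_2] = ((1.8)·(1.8) + (2.8)·(2.8) + (1.8)·(1.8) + (-3.2)·(-3.2) + (-3.2)·(-3.2)) / 4 = 34.8/4 = 8.7

S is symmetric (S[j,i] = S[i,j]). Assembling:

S = [[3.8, -1.15],
 [-1.15, 8.7]]


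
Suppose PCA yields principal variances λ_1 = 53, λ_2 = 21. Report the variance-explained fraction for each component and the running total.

Step 1 — total variance = trace(Sigma) = Σ λ_i = 53 + 21 = 74.

Step 2 — fraction explained by component i = λ_i / Σ λ:
  PC1: 53/74 = 0.7162
  PC2: 21/74 = 0.2838

Step 3 — cumulative fraction after k components = (λ_1 + ... + λ_k) / Σ λ:
  k = 1: 53/74 = 0.7162
  k = 2: (53 + 21)/74 = 74/74 = 1

Summary (fraction, with percent):

explained: PC1 0.7162 (71.62%), PC2 0.2838 (28.38%);  cumulative: 0.7162, 1


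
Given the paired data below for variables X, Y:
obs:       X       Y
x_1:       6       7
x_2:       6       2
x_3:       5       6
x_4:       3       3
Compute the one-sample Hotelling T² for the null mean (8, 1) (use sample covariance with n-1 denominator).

Step 1 — sample mean vector:
  mean(X) = (6 + 6 + 5 + 3) / 4 = 20/4 = 5
  mean(Y) = (7 + 2 + 6 + 3) / 4 = 18/4 = 4.5
  x̄ = (5, 4.5),  deviation x̄ - mu_0 = (5, 4.5) - (8, 1) = (-3, 3.5).

Step 2 — sample covariance matrix, S[i,j] = (1/(n-1)) · Σ_k (x_{k,i} - mean_i) · (x_{k,j} - mean_j), divisor n-1 = 3:
  S[X,X] = ((1)·(1) + (1)·(1) + (0)·(0) + (-2)·(-2)) / 3 = 6/3 = 2
  S[X,Y] = ((1)·(2.5) + (1)·(-2.5) + (0)·(1.5) + (-2)·(-1.5)) / 3 = 3/3 = 1
  S[Y,Y] = ((2.5)·(2.5) + (-2.5)·(-2.5) + (1.5)·(1.5) + (-1.5)·(-1.5)) / 3 = 17/3 = 5.6667
  S = [[2, 1],
 [1, 5.6667]].

Step 3 — invert S. det(S) = 2·5.6667 - (1)² = 10.3333.
  S^{-1} = (1/det) · [[d, -b], [-b, a]] = [[0.5484, -0.0968],
 [-0.0968, 0.1935]].

Step 4 — quadratic form (x̄ - mu_0)^T · S^{-1} · (x̄ - mu_0):
  S^{-1} · (x̄ - mu_0) = (-1.9839, 0.9677),
  (x̄ - mu_0)^T · [...] = (-3)·(-1.9839) + (3.5)·(0.9677) = 9.3387.

Step 5 — scale by n: T² = 4 · 9.3387 = 37.3548.

T² ≈ 37.3548


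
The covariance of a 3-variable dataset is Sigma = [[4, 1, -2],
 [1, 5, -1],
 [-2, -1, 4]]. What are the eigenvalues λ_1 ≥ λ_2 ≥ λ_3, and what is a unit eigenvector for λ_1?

Step 1 — characteristic polynomial p(λ) = det(λI - Sigma) = λ³ - tr·λ² + c_1·λ - det, where tr = trace, c_1 = sum of the principal 2×2 minors, det = det(Sigma):
  tr = 4 + 5 + 4 = 13,
  c_1 = (4·5 - (1)²) + (4·4 - (-2)²) + (5·4 - (-1)²) = 19 + 12 + 19 = 50,
  det = 4·(5·4 - (-1)²) - (1)·((1)·4 - (-1)·(-2)) + (-2)·((1)·(-1) - 5·(-2)) = 4·(19) - (1)·(2) + (-2)·(9) = 56.
  So p(λ) = λ³ - 13λ² + 50λ - 56.
Step 2 — look for an integer root (rational root theorem: any rational root is an integer divisor of 56). Testing λ = 2:
  p(2) = 8 - 52 + 100 - 56 = 0  ✓
  Dividing out (λ - 2): p(λ) = (λ - 2)(λ² - 11λ + 28).
Step 3 — remaining eigenvalues from the quadratic λ² - 11λ + 28 = 0:
  Δ = 11² - 4·28 = 121 - 112 = 9,  λ = (11 ± √9)/2 = (11 ± 3)/2 = 7 or 4.
  Sorted: λ_1 = 7,  λ_2 = 4,  λ_3 = 2  (check: sum = 13 = tr ✓).

Step 4 — unit eigenvector for λ_1 = 7: v spans the null space of (Sigma - λ_1 I), whose rows are
  r_1 = (-3, 1, -2),  r_2 = (1, -2, -1),  r_3 = (-2, -1, -3).
  v is orthogonal to every row, so take v ∝ r_1 × r_2 = ((1)·(-1) - (-2)·(-2), (-2)·(1) - (-3)·(-1), (-3)·(-2) - (1)·(1)) = (-5, -5, 5).
  Rescale (divide by 5; multiply by -1 so the first nonzero entry is positive): u = (1, 1, -1).
  ||u|| = √((1)² + (1)² + (-1)²) = √(3) ≈ 1.7321,  v_1 = u/||u|| ≈ (0.5774, 0.5774, -0.5774) (||v_1|| = 1).

λ_1 = 7,  λ_2 = 4,  λ_3 = 2;  v_1 ≈ (0.5774, 0.5774, -0.5774)


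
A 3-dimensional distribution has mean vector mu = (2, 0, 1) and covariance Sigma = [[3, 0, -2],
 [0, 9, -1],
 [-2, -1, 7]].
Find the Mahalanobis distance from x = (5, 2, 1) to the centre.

Step 1 — centre the observation: (x - mu) = (3, 2, 0).

Step 2 — invert Sigma (cofactor / det for 3×3, or solve directly):
  Sigma^{-1} = [[0.4133, 0.0133, 0.12],
 [0.0133, 0.1133, 0.02],
 [0.12, 0.02, 0.18]].

Step 3 — form the quadratic (x - mu)^T · Sigma^{-1} · (x - mu):
  Sigma^{-1} · (x - mu) = (1.2667, 0.2667, 0.4).
  (x - mu)^T · [Sigma^{-1} · (x - mu)] = (3)·(1.2667) + (2)·(0.2667) + (0)·(0.4) = 4.3333.

Step 4 — take square root: d = √(4.3333) ≈ 2.0817.

d(x, mu) = √(4.3333) ≈ 2.0817


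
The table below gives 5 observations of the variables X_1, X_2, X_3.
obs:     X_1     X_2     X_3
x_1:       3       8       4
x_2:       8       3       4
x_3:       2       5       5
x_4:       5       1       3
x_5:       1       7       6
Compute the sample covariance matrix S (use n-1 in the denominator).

Step 1 — column means:
  mean(X_1) = (3 + 8 + 2 + 5 + 1) / 5 = 19/5 = 3.8
  mean(X_2) = (8 + 3 + 5 + 1 + 7) / 5 = 24/5 = 4.8
  mean(X_3) = (4 + 4 + 5 + 3 + 6) / 5 = 22/5 = 4.4

Step 2 — sample covariance S[i,j] = (1/(n-1)) · Σ_k (x_{k,i} - mean_i) · (x_{k,j} - mean_j), with n-1 = 4.
  S[X_1,X_1] = ((-0.8)·(-0.8) + (4.2)·(4.2) + (-1.8)·(-1.8) + (1.2)·(1.2) + (-2.8)·(-2.8)) / 4 = 30.8/4 = 7.7
  S[X_1,X_2] = ((-0.8)·(3.2) + (4.2)·(-1.8) + (-1.8)·(0.2) + (1.2)·(-3.8) + (-2.8)·(2.2)) / 4 = -21.2/4 = -5.3
  S[X_1,X_3] = ((-0.8)·(-0.4) + (4.2)·(-0.4) + (-1.8)·(0.6) + (1.2)·(-1.4) + (-2.8)·(1.6)) / 4 = -8.6/4 = -2.15
  S[X_2,X_2] = ((3.2)·(3.2) + (-1.8)·(-1.8) + (0.2)·(0.2) + (-3.8)·(-3.8) + (2.2)·(2.2)) / 4 = 32.8/4 = 8.2
  S[X_2,X_3] = ((3.2)·(-0.4) + (-1.8)·(-0.4) + (0.2)·(0.6) + (-3.8)·(-1.4) + (2.2)·(1.6)) / 4 = 8.4/4 = 2.1
  S[X_3,X_3] = ((-0.4)·(-0.4) + (-0.4)·(-0.4) + (0.6)·(0.6) + (-1.4)·(-1.4) + (1.6)·(1.6)) / 4 = 5.2/4 = 1.3

S is symmetric (S[j,i] = S[i,j]). Assembling:

S = [[7.7, -5.3, -2.15],
 [-5.3, 8.2, 2.1],
 [-2.15, 2.1, 1.3]]


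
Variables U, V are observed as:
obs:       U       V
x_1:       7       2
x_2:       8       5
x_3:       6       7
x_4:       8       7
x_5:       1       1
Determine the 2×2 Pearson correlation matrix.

Step 1 — column means:
  mean(U) = (7 + 8 + 6 + 8 + 1) / 5 = 30/5 = 6
  mean(V) = (2 + 5 + 7 + 7 + 1) / 5 = 22/5 = 4.4

Step 2 — sample variances and covariances s[i,j] = (1/(n-1)) · Σ_k (x_{k,i} - mean_i) · (x_{k,j} - mean_j), with n-1 = 4:
  s[U,U] = ((1)·(1) + (2)·(2) + (0)·(0) + (2)·(2) + (-5)·(-5)) / 4 = 34/4 = 8.5
  s[U,V] = ((1)·(-2.4) + (2)·(0.6) + (0)·(2.6) + (2)·(2.6) + (-5)·(-3.4)) / 4 = 21/4 = 5.25
  s[V,V] = ((-2.4)·(-2.4) + (0.6)·(0.6) + (2.6)·(2.6) + (2.6)·(2.6) + (-3.4)·(-3.4)) / 4 = 31.2/4 = 7.8
  Sample standard deviations s_i = √(s[i,i]):
  s(U) = √(8.5) = 2.9155
  s(V) = √(7.8) = 2.7928

Step 3 — r_{ij} = s_{ij} / (s_i · s_j):
  r[U,U] = 1 (diagonal).
  r[U,V] = 5.25 / (2.9155 · 2.7928) = 5.25 / 8.1425 = 0.6448
  r[V,V] = 1 (diagonal).

R is symmetric with unit diagonal. Assembling:

R = [[1, 0.6448],
 [0.6448, 1]]


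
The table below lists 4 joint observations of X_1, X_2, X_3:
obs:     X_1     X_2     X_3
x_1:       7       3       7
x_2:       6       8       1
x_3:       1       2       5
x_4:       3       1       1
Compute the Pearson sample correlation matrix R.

Step 1 — column means:
  mean(X_1) = (7 + 6 + 1 + 3) / 4 = 17/4 = 4.25
  mean(X_2) = (3 + 8 + 2 + 1) / 4 = 14/4 = 3.5
  mean(X_3) = (7 + 1 + 5 + 1) / 4 = 14/4 = 3.5

Step 2 — sample variances and covariances s[i,j] = (1/(n-1)) · Σ_k (x_{k,i} - mean_i) · (x_{k,j} - mean_j), with n-1 = 3:
  s[X_1,X_1] = ((2.75)·(2.75) + (1.75)·(1.75) + (-3.25)·(-3.25) + (-1.25)·(-1.25)) / 3 = 22.75/3 = 7.5833
  s[X_1,X_2] = ((2.75)·(-0.5) + (1.75)·(4.5) + (-3.25)·(-1.5) + (-1.25)·(-2.5)) / 3 = 14.5/3 = 4.8333
  s[X_1,X_3] = ((2.75)·(3.5) + (1.75)·(-2.5) + (-3.25)·(1.5) + (-1.25)·(-2.5)) / 3 = 3.5/3 = 1.1667
  s[X_2,X_2] = ((-0.5)·(-0.5) + (4.5)·(4.5) + (-1.5)·(-1.5) + (-2.5)·(-2.5)) / 3 = 29/3 = 9.6667
  s[X_2,X_3] = ((-0.5)·(3.5) + (4.5)·(-2.5) + (-1.5)·(1.5) + (-2.5)·(-2.5)) / 3 = -9/3 = -3
  s[X_3,X_3] = ((3.5)·(3.5) + (-2.5)·(-2.5) + (1.5)·(1.5) + (-2.5)·(-2.5)) / 3 = 27/3 = 9
  Sample standard deviations s_i = √(s[i,i]):
  s(X_1) = √(7.5833) = 2.7538
  s(X_2) = √(9.6667) = 3.1091
  s(X_3) = √(9) = 3

Step 3 — r_{ij} = s_{ij} / (s_i · s_j):
  r[X_1,X_1] = 1 (diagonal).
  r[X_1,X_2] = 4.8333 / (2.7538 · 3.1091) = 4.8333 / 8.5619 = 0.5645
  r[X_1,X_3] = 1.1667 / (2.7538 · 3) = 1.1667 / 8.2614 = 0.1412
  r[X_2,X_2] = 1 (diagonal).
  r[X_2,X_3] = -3 / (3.1091 · 3) = -3 / 9.3274 = -0.3216
  r[X_3,X_3] = 1 (diagonal).

R is symmetric with unit diagonal. Assembling:

R = [[1, 0.5645, 0.1412],
 [0.5645, 1, -0.3216],
 [0.1412, -0.3216, 1]]
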